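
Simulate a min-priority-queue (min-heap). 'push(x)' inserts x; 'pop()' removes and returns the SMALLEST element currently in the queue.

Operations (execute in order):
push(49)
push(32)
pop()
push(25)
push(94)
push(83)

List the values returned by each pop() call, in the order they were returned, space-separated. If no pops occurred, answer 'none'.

Answer: 32

Derivation:
push(49): heap contents = [49]
push(32): heap contents = [32, 49]
pop() → 32: heap contents = [49]
push(25): heap contents = [25, 49]
push(94): heap contents = [25, 49, 94]
push(83): heap contents = [25, 49, 83, 94]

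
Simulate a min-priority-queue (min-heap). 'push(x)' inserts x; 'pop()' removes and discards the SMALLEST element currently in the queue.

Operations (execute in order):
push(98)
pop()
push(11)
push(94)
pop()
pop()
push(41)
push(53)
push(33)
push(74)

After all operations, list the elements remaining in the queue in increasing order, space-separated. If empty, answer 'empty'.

push(98): heap contents = [98]
pop() → 98: heap contents = []
push(11): heap contents = [11]
push(94): heap contents = [11, 94]
pop() → 11: heap contents = [94]
pop() → 94: heap contents = []
push(41): heap contents = [41]
push(53): heap contents = [41, 53]
push(33): heap contents = [33, 41, 53]
push(74): heap contents = [33, 41, 53, 74]

Answer: 33 41 53 74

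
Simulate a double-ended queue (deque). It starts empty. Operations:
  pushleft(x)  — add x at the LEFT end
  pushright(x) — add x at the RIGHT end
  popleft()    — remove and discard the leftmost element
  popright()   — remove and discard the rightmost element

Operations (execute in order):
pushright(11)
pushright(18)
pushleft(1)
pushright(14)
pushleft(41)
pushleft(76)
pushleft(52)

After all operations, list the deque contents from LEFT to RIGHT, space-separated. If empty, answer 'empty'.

Answer: 52 76 41 1 11 18 14

Derivation:
pushright(11): [11]
pushright(18): [11, 18]
pushleft(1): [1, 11, 18]
pushright(14): [1, 11, 18, 14]
pushleft(41): [41, 1, 11, 18, 14]
pushleft(76): [76, 41, 1, 11, 18, 14]
pushleft(52): [52, 76, 41, 1, 11, 18, 14]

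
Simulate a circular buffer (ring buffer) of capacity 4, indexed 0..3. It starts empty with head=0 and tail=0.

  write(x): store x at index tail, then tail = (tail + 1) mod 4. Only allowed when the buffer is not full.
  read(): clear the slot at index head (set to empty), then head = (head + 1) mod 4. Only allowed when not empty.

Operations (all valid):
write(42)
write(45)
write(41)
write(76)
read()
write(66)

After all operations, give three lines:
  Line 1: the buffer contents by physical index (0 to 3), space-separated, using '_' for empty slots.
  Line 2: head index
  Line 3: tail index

Answer: 66 45 41 76
1
1

Derivation:
write(42): buf=[42 _ _ _], head=0, tail=1, size=1
write(45): buf=[42 45 _ _], head=0, tail=2, size=2
write(41): buf=[42 45 41 _], head=0, tail=3, size=3
write(76): buf=[42 45 41 76], head=0, tail=0, size=4
read(): buf=[_ 45 41 76], head=1, tail=0, size=3
write(66): buf=[66 45 41 76], head=1, tail=1, size=4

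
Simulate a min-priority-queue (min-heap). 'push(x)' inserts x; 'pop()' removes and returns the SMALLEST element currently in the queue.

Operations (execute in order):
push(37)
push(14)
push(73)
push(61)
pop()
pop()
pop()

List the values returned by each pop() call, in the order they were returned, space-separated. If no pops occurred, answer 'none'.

Answer: 14 37 61

Derivation:
push(37): heap contents = [37]
push(14): heap contents = [14, 37]
push(73): heap contents = [14, 37, 73]
push(61): heap contents = [14, 37, 61, 73]
pop() → 14: heap contents = [37, 61, 73]
pop() → 37: heap contents = [61, 73]
pop() → 61: heap contents = [73]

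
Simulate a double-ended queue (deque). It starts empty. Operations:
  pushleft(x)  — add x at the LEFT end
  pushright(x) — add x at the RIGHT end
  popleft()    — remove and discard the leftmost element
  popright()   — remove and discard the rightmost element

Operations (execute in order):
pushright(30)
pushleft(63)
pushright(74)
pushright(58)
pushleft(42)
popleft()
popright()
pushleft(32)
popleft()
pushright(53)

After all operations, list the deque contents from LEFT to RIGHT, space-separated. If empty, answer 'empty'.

pushright(30): [30]
pushleft(63): [63, 30]
pushright(74): [63, 30, 74]
pushright(58): [63, 30, 74, 58]
pushleft(42): [42, 63, 30, 74, 58]
popleft(): [63, 30, 74, 58]
popright(): [63, 30, 74]
pushleft(32): [32, 63, 30, 74]
popleft(): [63, 30, 74]
pushright(53): [63, 30, 74, 53]

Answer: 63 30 74 53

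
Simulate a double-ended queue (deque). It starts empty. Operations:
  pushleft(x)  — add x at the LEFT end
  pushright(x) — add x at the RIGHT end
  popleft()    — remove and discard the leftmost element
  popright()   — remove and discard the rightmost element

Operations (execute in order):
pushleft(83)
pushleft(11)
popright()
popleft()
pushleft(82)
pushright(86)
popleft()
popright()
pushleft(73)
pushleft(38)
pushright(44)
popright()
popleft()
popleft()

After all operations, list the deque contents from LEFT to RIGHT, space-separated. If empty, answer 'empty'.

pushleft(83): [83]
pushleft(11): [11, 83]
popright(): [11]
popleft(): []
pushleft(82): [82]
pushright(86): [82, 86]
popleft(): [86]
popright(): []
pushleft(73): [73]
pushleft(38): [38, 73]
pushright(44): [38, 73, 44]
popright(): [38, 73]
popleft(): [73]
popleft(): []

Answer: empty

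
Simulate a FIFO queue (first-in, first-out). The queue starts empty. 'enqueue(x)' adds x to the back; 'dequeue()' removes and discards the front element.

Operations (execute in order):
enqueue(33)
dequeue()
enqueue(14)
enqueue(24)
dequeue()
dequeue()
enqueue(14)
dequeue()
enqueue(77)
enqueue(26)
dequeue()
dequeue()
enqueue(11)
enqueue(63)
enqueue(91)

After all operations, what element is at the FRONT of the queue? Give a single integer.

Answer: 11

Derivation:
enqueue(33): queue = [33]
dequeue(): queue = []
enqueue(14): queue = [14]
enqueue(24): queue = [14, 24]
dequeue(): queue = [24]
dequeue(): queue = []
enqueue(14): queue = [14]
dequeue(): queue = []
enqueue(77): queue = [77]
enqueue(26): queue = [77, 26]
dequeue(): queue = [26]
dequeue(): queue = []
enqueue(11): queue = [11]
enqueue(63): queue = [11, 63]
enqueue(91): queue = [11, 63, 91]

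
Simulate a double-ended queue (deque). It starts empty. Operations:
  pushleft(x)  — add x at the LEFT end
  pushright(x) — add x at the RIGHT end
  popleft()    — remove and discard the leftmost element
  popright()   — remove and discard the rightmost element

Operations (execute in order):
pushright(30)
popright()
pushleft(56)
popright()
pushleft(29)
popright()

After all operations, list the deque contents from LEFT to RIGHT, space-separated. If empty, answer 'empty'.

Answer: empty

Derivation:
pushright(30): [30]
popright(): []
pushleft(56): [56]
popright(): []
pushleft(29): [29]
popright(): []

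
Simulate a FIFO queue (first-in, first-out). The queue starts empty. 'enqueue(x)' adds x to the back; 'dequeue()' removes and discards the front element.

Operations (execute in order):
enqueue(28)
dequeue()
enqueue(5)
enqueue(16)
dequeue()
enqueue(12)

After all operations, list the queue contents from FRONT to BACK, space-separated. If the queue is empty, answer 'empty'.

Answer: 16 12

Derivation:
enqueue(28): [28]
dequeue(): []
enqueue(5): [5]
enqueue(16): [5, 16]
dequeue(): [16]
enqueue(12): [16, 12]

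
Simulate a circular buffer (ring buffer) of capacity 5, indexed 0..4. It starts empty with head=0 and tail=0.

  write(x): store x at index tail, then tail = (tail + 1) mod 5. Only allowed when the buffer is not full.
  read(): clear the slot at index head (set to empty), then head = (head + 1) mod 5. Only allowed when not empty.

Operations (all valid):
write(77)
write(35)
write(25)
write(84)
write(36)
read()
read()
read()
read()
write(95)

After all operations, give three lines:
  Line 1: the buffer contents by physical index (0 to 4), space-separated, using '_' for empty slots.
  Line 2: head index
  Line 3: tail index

write(77): buf=[77 _ _ _ _], head=0, tail=1, size=1
write(35): buf=[77 35 _ _ _], head=0, tail=2, size=2
write(25): buf=[77 35 25 _ _], head=0, tail=3, size=3
write(84): buf=[77 35 25 84 _], head=0, tail=4, size=4
write(36): buf=[77 35 25 84 36], head=0, tail=0, size=5
read(): buf=[_ 35 25 84 36], head=1, tail=0, size=4
read(): buf=[_ _ 25 84 36], head=2, tail=0, size=3
read(): buf=[_ _ _ 84 36], head=3, tail=0, size=2
read(): buf=[_ _ _ _ 36], head=4, tail=0, size=1
write(95): buf=[95 _ _ _ 36], head=4, tail=1, size=2

Answer: 95 _ _ _ 36
4
1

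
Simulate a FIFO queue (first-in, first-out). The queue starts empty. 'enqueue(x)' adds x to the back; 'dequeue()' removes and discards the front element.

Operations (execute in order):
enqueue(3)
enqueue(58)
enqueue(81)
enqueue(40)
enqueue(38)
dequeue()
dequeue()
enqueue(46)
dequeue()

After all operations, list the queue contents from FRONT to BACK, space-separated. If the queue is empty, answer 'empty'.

Answer: 40 38 46

Derivation:
enqueue(3): [3]
enqueue(58): [3, 58]
enqueue(81): [3, 58, 81]
enqueue(40): [3, 58, 81, 40]
enqueue(38): [3, 58, 81, 40, 38]
dequeue(): [58, 81, 40, 38]
dequeue(): [81, 40, 38]
enqueue(46): [81, 40, 38, 46]
dequeue(): [40, 38, 46]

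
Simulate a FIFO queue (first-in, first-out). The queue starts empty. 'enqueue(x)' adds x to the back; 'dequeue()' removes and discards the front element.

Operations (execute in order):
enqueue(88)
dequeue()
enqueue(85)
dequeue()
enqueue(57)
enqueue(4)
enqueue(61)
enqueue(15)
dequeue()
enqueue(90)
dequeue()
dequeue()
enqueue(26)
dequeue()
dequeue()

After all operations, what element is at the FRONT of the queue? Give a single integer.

enqueue(88): queue = [88]
dequeue(): queue = []
enqueue(85): queue = [85]
dequeue(): queue = []
enqueue(57): queue = [57]
enqueue(4): queue = [57, 4]
enqueue(61): queue = [57, 4, 61]
enqueue(15): queue = [57, 4, 61, 15]
dequeue(): queue = [4, 61, 15]
enqueue(90): queue = [4, 61, 15, 90]
dequeue(): queue = [61, 15, 90]
dequeue(): queue = [15, 90]
enqueue(26): queue = [15, 90, 26]
dequeue(): queue = [90, 26]
dequeue(): queue = [26]

Answer: 26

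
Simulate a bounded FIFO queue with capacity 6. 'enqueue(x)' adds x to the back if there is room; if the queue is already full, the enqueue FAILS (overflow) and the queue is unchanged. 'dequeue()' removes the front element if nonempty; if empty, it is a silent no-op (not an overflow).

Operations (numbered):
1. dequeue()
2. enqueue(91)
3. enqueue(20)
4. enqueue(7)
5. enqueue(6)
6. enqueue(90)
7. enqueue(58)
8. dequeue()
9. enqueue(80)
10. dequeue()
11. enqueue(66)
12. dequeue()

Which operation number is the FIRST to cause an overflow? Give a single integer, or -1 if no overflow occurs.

1. dequeue(): empty, no-op, size=0
2. enqueue(91): size=1
3. enqueue(20): size=2
4. enqueue(7): size=3
5. enqueue(6): size=4
6. enqueue(90): size=5
7. enqueue(58): size=6
8. dequeue(): size=5
9. enqueue(80): size=6
10. dequeue(): size=5
11. enqueue(66): size=6
12. dequeue(): size=5

Answer: -1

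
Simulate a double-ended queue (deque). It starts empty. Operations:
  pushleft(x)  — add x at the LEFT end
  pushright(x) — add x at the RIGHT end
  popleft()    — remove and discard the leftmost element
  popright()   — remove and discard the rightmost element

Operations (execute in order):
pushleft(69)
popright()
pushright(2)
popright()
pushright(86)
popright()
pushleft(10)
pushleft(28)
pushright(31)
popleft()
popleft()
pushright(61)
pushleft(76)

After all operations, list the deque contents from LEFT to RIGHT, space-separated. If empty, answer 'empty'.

pushleft(69): [69]
popright(): []
pushright(2): [2]
popright(): []
pushright(86): [86]
popright(): []
pushleft(10): [10]
pushleft(28): [28, 10]
pushright(31): [28, 10, 31]
popleft(): [10, 31]
popleft(): [31]
pushright(61): [31, 61]
pushleft(76): [76, 31, 61]

Answer: 76 31 61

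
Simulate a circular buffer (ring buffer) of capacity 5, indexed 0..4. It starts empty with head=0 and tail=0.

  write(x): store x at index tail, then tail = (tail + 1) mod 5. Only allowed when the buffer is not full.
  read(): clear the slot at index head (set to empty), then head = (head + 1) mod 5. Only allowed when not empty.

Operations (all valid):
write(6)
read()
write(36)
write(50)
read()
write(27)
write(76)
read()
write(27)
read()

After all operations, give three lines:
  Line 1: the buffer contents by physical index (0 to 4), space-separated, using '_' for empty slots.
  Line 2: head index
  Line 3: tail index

Answer: 27 _ _ _ 76
4
1

Derivation:
write(6): buf=[6 _ _ _ _], head=0, tail=1, size=1
read(): buf=[_ _ _ _ _], head=1, tail=1, size=0
write(36): buf=[_ 36 _ _ _], head=1, tail=2, size=1
write(50): buf=[_ 36 50 _ _], head=1, tail=3, size=2
read(): buf=[_ _ 50 _ _], head=2, tail=3, size=1
write(27): buf=[_ _ 50 27 _], head=2, tail=4, size=2
write(76): buf=[_ _ 50 27 76], head=2, tail=0, size=3
read(): buf=[_ _ _ 27 76], head=3, tail=0, size=2
write(27): buf=[27 _ _ 27 76], head=3, tail=1, size=3
read(): buf=[27 _ _ _ 76], head=4, tail=1, size=2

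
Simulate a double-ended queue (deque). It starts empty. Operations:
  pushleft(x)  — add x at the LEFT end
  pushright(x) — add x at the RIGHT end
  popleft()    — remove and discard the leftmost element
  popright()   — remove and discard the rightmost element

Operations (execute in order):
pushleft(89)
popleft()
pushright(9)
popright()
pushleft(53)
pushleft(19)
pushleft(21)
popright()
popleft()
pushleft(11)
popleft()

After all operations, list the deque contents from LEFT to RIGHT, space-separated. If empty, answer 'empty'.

Answer: 19

Derivation:
pushleft(89): [89]
popleft(): []
pushright(9): [9]
popright(): []
pushleft(53): [53]
pushleft(19): [19, 53]
pushleft(21): [21, 19, 53]
popright(): [21, 19]
popleft(): [19]
pushleft(11): [11, 19]
popleft(): [19]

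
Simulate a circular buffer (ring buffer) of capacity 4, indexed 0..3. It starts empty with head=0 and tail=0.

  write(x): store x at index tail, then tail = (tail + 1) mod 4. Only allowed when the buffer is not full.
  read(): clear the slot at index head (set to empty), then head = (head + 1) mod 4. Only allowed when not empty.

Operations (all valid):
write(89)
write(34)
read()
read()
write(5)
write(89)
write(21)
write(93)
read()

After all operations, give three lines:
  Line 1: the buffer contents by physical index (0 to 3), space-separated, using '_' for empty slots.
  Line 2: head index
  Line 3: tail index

Answer: 21 93 _ 89
3
2

Derivation:
write(89): buf=[89 _ _ _], head=0, tail=1, size=1
write(34): buf=[89 34 _ _], head=0, tail=2, size=2
read(): buf=[_ 34 _ _], head=1, tail=2, size=1
read(): buf=[_ _ _ _], head=2, tail=2, size=0
write(5): buf=[_ _ 5 _], head=2, tail=3, size=1
write(89): buf=[_ _ 5 89], head=2, tail=0, size=2
write(21): buf=[21 _ 5 89], head=2, tail=1, size=3
write(93): buf=[21 93 5 89], head=2, tail=2, size=4
read(): buf=[21 93 _ 89], head=3, tail=2, size=3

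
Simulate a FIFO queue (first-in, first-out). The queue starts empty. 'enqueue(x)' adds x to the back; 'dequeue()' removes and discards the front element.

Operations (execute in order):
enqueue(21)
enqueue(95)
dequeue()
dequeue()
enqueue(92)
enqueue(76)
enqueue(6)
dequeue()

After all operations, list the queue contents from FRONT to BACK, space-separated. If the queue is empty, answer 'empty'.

Answer: 76 6

Derivation:
enqueue(21): [21]
enqueue(95): [21, 95]
dequeue(): [95]
dequeue(): []
enqueue(92): [92]
enqueue(76): [92, 76]
enqueue(6): [92, 76, 6]
dequeue(): [76, 6]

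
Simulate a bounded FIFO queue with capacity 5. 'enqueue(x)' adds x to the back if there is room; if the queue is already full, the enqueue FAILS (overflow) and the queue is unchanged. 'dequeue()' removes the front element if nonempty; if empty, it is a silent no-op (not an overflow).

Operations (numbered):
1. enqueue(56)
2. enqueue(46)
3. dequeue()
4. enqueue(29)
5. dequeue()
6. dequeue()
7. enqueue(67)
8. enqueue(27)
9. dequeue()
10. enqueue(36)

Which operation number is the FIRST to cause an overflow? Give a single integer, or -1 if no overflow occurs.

1. enqueue(56): size=1
2. enqueue(46): size=2
3. dequeue(): size=1
4. enqueue(29): size=2
5. dequeue(): size=1
6. dequeue(): size=0
7. enqueue(67): size=1
8. enqueue(27): size=2
9. dequeue(): size=1
10. enqueue(36): size=2

Answer: -1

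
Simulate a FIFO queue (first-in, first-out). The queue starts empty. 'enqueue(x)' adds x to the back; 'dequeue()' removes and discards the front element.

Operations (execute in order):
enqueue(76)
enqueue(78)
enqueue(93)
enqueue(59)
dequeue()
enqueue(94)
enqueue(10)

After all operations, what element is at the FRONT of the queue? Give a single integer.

enqueue(76): queue = [76]
enqueue(78): queue = [76, 78]
enqueue(93): queue = [76, 78, 93]
enqueue(59): queue = [76, 78, 93, 59]
dequeue(): queue = [78, 93, 59]
enqueue(94): queue = [78, 93, 59, 94]
enqueue(10): queue = [78, 93, 59, 94, 10]

Answer: 78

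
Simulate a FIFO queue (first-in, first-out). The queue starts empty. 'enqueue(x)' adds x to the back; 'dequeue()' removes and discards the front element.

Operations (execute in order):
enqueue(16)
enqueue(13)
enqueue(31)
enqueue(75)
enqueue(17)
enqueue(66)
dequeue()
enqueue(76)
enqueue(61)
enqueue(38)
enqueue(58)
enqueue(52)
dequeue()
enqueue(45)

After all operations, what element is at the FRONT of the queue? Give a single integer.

enqueue(16): queue = [16]
enqueue(13): queue = [16, 13]
enqueue(31): queue = [16, 13, 31]
enqueue(75): queue = [16, 13, 31, 75]
enqueue(17): queue = [16, 13, 31, 75, 17]
enqueue(66): queue = [16, 13, 31, 75, 17, 66]
dequeue(): queue = [13, 31, 75, 17, 66]
enqueue(76): queue = [13, 31, 75, 17, 66, 76]
enqueue(61): queue = [13, 31, 75, 17, 66, 76, 61]
enqueue(38): queue = [13, 31, 75, 17, 66, 76, 61, 38]
enqueue(58): queue = [13, 31, 75, 17, 66, 76, 61, 38, 58]
enqueue(52): queue = [13, 31, 75, 17, 66, 76, 61, 38, 58, 52]
dequeue(): queue = [31, 75, 17, 66, 76, 61, 38, 58, 52]
enqueue(45): queue = [31, 75, 17, 66, 76, 61, 38, 58, 52, 45]

Answer: 31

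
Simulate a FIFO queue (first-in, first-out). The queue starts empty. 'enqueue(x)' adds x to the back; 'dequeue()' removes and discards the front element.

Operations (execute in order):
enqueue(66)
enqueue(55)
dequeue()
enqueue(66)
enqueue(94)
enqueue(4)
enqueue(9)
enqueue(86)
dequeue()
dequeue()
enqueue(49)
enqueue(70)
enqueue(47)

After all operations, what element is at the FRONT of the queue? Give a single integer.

Answer: 94

Derivation:
enqueue(66): queue = [66]
enqueue(55): queue = [66, 55]
dequeue(): queue = [55]
enqueue(66): queue = [55, 66]
enqueue(94): queue = [55, 66, 94]
enqueue(4): queue = [55, 66, 94, 4]
enqueue(9): queue = [55, 66, 94, 4, 9]
enqueue(86): queue = [55, 66, 94, 4, 9, 86]
dequeue(): queue = [66, 94, 4, 9, 86]
dequeue(): queue = [94, 4, 9, 86]
enqueue(49): queue = [94, 4, 9, 86, 49]
enqueue(70): queue = [94, 4, 9, 86, 49, 70]
enqueue(47): queue = [94, 4, 9, 86, 49, 70, 47]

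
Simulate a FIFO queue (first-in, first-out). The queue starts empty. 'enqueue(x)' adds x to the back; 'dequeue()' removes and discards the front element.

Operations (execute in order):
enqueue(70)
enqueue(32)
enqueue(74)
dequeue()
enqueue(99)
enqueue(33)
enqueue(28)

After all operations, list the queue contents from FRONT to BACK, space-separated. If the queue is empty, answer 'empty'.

enqueue(70): [70]
enqueue(32): [70, 32]
enqueue(74): [70, 32, 74]
dequeue(): [32, 74]
enqueue(99): [32, 74, 99]
enqueue(33): [32, 74, 99, 33]
enqueue(28): [32, 74, 99, 33, 28]

Answer: 32 74 99 33 28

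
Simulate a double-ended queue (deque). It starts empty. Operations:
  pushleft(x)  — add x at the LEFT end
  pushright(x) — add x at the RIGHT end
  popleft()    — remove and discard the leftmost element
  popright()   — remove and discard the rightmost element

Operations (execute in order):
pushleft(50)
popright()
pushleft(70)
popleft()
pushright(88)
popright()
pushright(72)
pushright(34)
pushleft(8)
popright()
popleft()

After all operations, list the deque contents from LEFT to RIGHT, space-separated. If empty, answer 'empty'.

Answer: 72

Derivation:
pushleft(50): [50]
popright(): []
pushleft(70): [70]
popleft(): []
pushright(88): [88]
popright(): []
pushright(72): [72]
pushright(34): [72, 34]
pushleft(8): [8, 72, 34]
popright(): [8, 72]
popleft(): [72]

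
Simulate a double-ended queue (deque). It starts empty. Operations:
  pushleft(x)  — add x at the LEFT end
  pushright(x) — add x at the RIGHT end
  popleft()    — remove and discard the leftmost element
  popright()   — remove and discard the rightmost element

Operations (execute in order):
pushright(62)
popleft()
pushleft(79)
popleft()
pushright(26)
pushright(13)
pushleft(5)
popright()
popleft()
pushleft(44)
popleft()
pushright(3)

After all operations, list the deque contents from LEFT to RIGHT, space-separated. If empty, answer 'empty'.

Answer: 26 3

Derivation:
pushright(62): [62]
popleft(): []
pushleft(79): [79]
popleft(): []
pushright(26): [26]
pushright(13): [26, 13]
pushleft(5): [5, 26, 13]
popright(): [5, 26]
popleft(): [26]
pushleft(44): [44, 26]
popleft(): [26]
pushright(3): [26, 3]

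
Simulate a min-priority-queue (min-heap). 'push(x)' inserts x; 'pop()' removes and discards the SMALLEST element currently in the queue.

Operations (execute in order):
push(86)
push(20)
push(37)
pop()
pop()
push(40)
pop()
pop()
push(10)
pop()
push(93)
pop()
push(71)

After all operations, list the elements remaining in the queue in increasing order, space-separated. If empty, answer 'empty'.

Answer: 71

Derivation:
push(86): heap contents = [86]
push(20): heap contents = [20, 86]
push(37): heap contents = [20, 37, 86]
pop() → 20: heap contents = [37, 86]
pop() → 37: heap contents = [86]
push(40): heap contents = [40, 86]
pop() → 40: heap contents = [86]
pop() → 86: heap contents = []
push(10): heap contents = [10]
pop() → 10: heap contents = []
push(93): heap contents = [93]
pop() → 93: heap contents = []
push(71): heap contents = [71]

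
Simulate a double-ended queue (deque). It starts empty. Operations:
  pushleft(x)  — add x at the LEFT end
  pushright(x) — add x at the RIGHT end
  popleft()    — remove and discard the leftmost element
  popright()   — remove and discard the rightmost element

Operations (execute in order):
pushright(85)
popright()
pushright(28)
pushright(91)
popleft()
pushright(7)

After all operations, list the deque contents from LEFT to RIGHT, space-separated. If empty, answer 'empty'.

pushright(85): [85]
popright(): []
pushright(28): [28]
pushright(91): [28, 91]
popleft(): [91]
pushright(7): [91, 7]

Answer: 91 7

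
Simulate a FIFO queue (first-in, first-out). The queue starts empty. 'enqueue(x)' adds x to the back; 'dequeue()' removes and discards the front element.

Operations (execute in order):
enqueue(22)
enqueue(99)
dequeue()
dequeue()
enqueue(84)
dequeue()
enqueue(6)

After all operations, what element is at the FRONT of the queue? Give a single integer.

enqueue(22): queue = [22]
enqueue(99): queue = [22, 99]
dequeue(): queue = [99]
dequeue(): queue = []
enqueue(84): queue = [84]
dequeue(): queue = []
enqueue(6): queue = [6]

Answer: 6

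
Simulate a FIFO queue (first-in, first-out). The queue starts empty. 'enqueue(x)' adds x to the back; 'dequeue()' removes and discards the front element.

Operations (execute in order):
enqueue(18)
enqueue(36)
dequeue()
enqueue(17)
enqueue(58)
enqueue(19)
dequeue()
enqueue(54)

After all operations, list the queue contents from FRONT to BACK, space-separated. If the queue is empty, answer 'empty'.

enqueue(18): [18]
enqueue(36): [18, 36]
dequeue(): [36]
enqueue(17): [36, 17]
enqueue(58): [36, 17, 58]
enqueue(19): [36, 17, 58, 19]
dequeue(): [17, 58, 19]
enqueue(54): [17, 58, 19, 54]

Answer: 17 58 19 54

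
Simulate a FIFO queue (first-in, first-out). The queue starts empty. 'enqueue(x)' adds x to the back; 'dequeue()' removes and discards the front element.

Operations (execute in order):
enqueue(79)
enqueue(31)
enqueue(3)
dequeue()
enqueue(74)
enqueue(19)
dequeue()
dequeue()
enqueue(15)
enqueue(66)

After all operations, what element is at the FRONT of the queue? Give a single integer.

Answer: 74

Derivation:
enqueue(79): queue = [79]
enqueue(31): queue = [79, 31]
enqueue(3): queue = [79, 31, 3]
dequeue(): queue = [31, 3]
enqueue(74): queue = [31, 3, 74]
enqueue(19): queue = [31, 3, 74, 19]
dequeue(): queue = [3, 74, 19]
dequeue(): queue = [74, 19]
enqueue(15): queue = [74, 19, 15]
enqueue(66): queue = [74, 19, 15, 66]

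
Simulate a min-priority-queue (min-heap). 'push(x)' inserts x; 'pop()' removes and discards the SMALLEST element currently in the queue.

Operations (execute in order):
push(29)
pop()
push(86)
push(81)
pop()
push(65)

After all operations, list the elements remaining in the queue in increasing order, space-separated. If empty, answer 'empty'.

push(29): heap contents = [29]
pop() → 29: heap contents = []
push(86): heap contents = [86]
push(81): heap contents = [81, 86]
pop() → 81: heap contents = [86]
push(65): heap contents = [65, 86]

Answer: 65 86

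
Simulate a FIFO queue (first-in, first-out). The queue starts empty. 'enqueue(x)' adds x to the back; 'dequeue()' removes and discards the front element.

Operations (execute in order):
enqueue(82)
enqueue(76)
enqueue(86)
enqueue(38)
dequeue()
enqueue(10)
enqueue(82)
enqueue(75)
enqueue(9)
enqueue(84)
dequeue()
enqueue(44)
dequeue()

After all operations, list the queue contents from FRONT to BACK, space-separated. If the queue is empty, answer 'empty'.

enqueue(82): [82]
enqueue(76): [82, 76]
enqueue(86): [82, 76, 86]
enqueue(38): [82, 76, 86, 38]
dequeue(): [76, 86, 38]
enqueue(10): [76, 86, 38, 10]
enqueue(82): [76, 86, 38, 10, 82]
enqueue(75): [76, 86, 38, 10, 82, 75]
enqueue(9): [76, 86, 38, 10, 82, 75, 9]
enqueue(84): [76, 86, 38, 10, 82, 75, 9, 84]
dequeue(): [86, 38, 10, 82, 75, 9, 84]
enqueue(44): [86, 38, 10, 82, 75, 9, 84, 44]
dequeue(): [38, 10, 82, 75, 9, 84, 44]

Answer: 38 10 82 75 9 84 44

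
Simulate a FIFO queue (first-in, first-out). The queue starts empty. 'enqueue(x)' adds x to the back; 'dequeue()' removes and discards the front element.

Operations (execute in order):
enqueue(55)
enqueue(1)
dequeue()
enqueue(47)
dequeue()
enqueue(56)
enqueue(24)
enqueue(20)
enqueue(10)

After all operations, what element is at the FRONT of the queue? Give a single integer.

Answer: 47

Derivation:
enqueue(55): queue = [55]
enqueue(1): queue = [55, 1]
dequeue(): queue = [1]
enqueue(47): queue = [1, 47]
dequeue(): queue = [47]
enqueue(56): queue = [47, 56]
enqueue(24): queue = [47, 56, 24]
enqueue(20): queue = [47, 56, 24, 20]
enqueue(10): queue = [47, 56, 24, 20, 10]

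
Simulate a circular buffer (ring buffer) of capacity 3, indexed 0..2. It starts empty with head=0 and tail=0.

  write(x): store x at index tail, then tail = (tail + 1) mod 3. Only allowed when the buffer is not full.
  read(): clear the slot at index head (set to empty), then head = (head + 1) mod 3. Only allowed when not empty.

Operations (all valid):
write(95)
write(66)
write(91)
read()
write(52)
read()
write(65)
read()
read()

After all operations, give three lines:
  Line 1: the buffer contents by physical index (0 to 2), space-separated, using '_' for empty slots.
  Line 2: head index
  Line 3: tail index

write(95): buf=[95 _ _], head=0, tail=1, size=1
write(66): buf=[95 66 _], head=0, tail=2, size=2
write(91): buf=[95 66 91], head=0, tail=0, size=3
read(): buf=[_ 66 91], head=1, tail=0, size=2
write(52): buf=[52 66 91], head=1, tail=1, size=3
read(): buf=[52 _ 91], head=2, tail=1, size=2
write(65): buf=[52 65 91], head=2, tail=2, size=3
read(): buf=[52 65 _], head=0, tail=2, size=2
read(): buf=[_ 65 _], head=1, tail=2, size=1

Answer: _ 65 _
1
2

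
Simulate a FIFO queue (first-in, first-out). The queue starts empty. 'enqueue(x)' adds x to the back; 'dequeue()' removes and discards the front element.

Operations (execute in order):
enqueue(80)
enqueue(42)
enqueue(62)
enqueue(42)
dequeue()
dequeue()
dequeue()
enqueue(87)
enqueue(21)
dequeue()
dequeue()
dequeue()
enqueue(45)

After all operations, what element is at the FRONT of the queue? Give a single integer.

Answer: 45

Derivation:
enqueue(80): queue = [80]
enqueue(42): queue = [80, 42]
enqueue(62): queue = [80, 42, 62]
enqueue(42): queue = [80, 42, 62, 42]
dequeue(): queue = [42, 62, 42]
dequeue(): queue = [62, 42]
dequeue(): queue = [42]
enqueue(87): queue = [42, 87]
enqueue(21): queue = [42, 87, 21]
dequeue(): queue = [87, 21]
dequeue(): queue = [21]
dequeue(): queue = []
enqueue(45): queue = [45]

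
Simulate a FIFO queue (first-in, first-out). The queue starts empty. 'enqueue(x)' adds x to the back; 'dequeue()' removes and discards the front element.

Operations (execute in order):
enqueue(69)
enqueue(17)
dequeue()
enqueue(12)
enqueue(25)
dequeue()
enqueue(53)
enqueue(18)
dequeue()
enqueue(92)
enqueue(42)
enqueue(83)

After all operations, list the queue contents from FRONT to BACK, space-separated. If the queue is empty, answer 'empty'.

Answer: 25 53 18 92 42 83

Derivation:
enqueue(69): [69]
enqueue(17): [69, 17]
dequeue(): [17]
enqueue(12): [17, 12]
enqueue(25): [17, 12, 25]
dequeue(): [12, 25]
enqueue(53): [12, 25, 53]
enqueue(18): [12, 25, 53, 18]
dequeue(): [25, 53, 18]
enqueue(92): [25, 53, 18, 92]
enqueue(42): [25, 53, 18, 92, 42]
enqueue(83): [25, 53, 18, 92, 42, 83]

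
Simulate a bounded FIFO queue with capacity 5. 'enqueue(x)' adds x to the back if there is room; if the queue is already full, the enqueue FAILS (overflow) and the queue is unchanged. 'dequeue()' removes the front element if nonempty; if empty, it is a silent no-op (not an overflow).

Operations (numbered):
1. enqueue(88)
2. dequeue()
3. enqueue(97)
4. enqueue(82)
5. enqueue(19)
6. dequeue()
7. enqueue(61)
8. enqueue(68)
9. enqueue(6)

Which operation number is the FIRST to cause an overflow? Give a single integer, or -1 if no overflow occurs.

1. enqueue(88): size=1
2. dequeue(): size=0
3. enqueue(97): size=1
4. enqueue(82): size=2
5. enqueue(19): size=3
6. dequeue(): size=2
7. enqueue(61): size=3
8. enqueue(68): size=4
9. enqueue(6): size=5

Answer: -1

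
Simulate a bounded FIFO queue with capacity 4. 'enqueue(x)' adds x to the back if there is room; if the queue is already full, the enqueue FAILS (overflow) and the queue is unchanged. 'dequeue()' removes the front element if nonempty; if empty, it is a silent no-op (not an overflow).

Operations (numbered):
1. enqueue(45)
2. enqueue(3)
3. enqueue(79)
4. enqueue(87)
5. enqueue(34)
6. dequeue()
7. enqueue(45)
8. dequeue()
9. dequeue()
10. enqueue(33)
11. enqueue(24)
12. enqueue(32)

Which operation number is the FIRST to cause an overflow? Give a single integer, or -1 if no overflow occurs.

1. enqueue(45): size=1
2. enqueue(3): size=2
3. enqueue(79): size=3
4. enqueue(87): size=4
5. enqueue(34): size=4=cap → OVERFLOW (fail)
6. dequeue(): size=3
7. enqueue(45): size=4
8. dequeue(): size=3
9. dequeue(): size=2
10. enqueue(33): size=3
11. enqueue(24): size=4
12. enqueue(32): size=4=cap → OVERFLOW (fail)

Answer: 5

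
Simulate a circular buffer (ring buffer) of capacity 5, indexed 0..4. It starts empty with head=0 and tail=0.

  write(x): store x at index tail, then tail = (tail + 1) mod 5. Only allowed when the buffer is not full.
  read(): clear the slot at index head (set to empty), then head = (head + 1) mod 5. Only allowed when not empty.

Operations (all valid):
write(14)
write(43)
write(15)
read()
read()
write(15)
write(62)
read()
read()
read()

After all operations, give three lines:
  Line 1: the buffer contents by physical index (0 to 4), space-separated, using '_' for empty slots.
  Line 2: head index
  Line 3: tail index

write(14): buf=[14 _ _ _ _], head=0, tail=1, size=1
write(43): buf=[14 43 _ _ _], head=0, tail=2, size=2
write(15): buf=[14 43 15 _ _], head=0, tail=3, size=3
read(): buf=[_ 43 15 _ _], head=1, tail=3, size=2
read(): buf=[_ _ 15 _ _], head=2, tail=3, size=1
write(15): buf=[_ _ 15 15 _], head=2, tail=4, size=2
write(62): buf=[_ _ 15 15 62], head=2, tail=0, size=3
read(): buf=[_ _ _ 15 62], head=3, tail=0, size=2
read(): buf=[_ _ _ _ 62], head=4, tail=0, size=1
read(): buf=[_ _ _ _ _], head=0, tail=0, size=0

Answer: _ _ _ _ _
0
0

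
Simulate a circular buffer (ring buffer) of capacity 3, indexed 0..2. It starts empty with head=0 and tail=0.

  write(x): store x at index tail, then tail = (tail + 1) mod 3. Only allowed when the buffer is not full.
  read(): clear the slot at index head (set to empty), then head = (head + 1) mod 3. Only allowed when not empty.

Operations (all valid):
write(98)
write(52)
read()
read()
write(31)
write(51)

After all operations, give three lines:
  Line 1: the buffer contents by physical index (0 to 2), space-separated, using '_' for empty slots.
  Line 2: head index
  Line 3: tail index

write(98): buf=[98 _ _], head=0, tail=1, size=1
write(52): buf=[98 52 _], head=0, tail=2, size=2
read(): buf=[_ 52 _], head=1, tail=2, size=1
read(): buf=[_ _ _], head=2, tail=2, size=0
write(31): buf=[_ _ 31], head=2, tail=0, size=1
write(51): buf=[51 _ 31], head=2, tail=1, size=2

Answer: 51 _ 31
2
1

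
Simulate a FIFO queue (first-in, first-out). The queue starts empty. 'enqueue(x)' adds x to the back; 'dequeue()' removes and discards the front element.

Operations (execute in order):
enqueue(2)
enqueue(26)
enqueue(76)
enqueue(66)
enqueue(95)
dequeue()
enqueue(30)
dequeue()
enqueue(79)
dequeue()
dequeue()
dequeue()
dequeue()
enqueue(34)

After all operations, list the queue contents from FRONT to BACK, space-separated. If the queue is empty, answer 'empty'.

enqueue(2): [2]
enqueue(26): [2, 26]
enqueue(76): [2, 26, 76]
enqueue(66): [2, 26, 76, 66]
enqueue(95): [2, 26, 76, 66, 95]
dequeue(): [26, 76, 66, 95]
enqueue(30): [26, 76, 66, 95, 30]
dequeue(): [76, 66, 95, 30]
enqueue(79): [76, 66, 95, 30, 79]
dequeue(): [66, 95, 30, 79]
dequeue(): [95, 30, 79]
dequeue(): [30, 79]
dequeue(): [79]
enqueue(34): [79, 34]

Answer: 79 34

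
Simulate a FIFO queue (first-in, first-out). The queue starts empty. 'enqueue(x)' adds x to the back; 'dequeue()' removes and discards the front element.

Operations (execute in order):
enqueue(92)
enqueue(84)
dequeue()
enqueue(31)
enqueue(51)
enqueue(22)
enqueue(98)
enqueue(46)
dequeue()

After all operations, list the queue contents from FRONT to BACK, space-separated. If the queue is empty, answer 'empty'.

enqueue(92): [92]
enqueue(84): [92, 84]
dequeue(): [84]
enqueue(31): [84, 31]
enqueue(51): [84, 31, 51]
enqueue(22): [84, 31, 51, 22]
enqueue(98): [84, 31, 51, 22, 98]
enqueue(46): [84, 31, 51, 22, 98, 46]
dequeue(): [31, 51, 22, 98, 46]

Answer: 31 51 22 98 46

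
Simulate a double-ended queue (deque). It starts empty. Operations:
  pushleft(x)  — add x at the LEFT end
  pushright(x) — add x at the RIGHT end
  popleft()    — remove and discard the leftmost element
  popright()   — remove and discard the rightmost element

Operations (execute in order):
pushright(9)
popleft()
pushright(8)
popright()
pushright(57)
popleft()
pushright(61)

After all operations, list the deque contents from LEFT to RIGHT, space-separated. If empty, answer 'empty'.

Answer: 61

Derivation:
pushright(9): [9]
popleft(): []
pushright(8): [8]
popright(): []
pushright(57): [57]
popleft(): []
pushright(61): [61]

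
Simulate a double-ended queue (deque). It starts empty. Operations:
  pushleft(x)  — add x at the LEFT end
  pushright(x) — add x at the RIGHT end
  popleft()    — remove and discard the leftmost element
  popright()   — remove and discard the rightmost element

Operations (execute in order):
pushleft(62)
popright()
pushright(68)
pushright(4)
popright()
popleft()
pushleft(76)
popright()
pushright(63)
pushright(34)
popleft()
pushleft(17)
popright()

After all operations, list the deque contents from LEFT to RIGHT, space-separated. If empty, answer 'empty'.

Answer: 17

Derivation:
pushleft(62): [62]
popright(): []
pushright(68): [68]
pushright(4): [68, 4]
popright(): [68]
popleft(): []
pushleft(76): [76]
popright(): []
pushright(63): [63]
pushright(34): [63, 34]
popleft(): [34]
pushleft(17): [17, 34]
popright(): [17]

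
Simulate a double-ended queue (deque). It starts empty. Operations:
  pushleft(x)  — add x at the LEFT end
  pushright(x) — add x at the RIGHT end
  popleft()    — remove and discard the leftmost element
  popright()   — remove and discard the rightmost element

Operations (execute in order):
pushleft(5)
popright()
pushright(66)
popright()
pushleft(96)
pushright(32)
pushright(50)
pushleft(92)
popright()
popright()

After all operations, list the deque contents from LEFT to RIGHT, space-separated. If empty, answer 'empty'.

Answer: 92 96

Derivation:
pushleft(5): [5]
popright(): []
pushright(66): [66]
popright(): []
pushleft(96): [96]
pushright(32): [96, 32]
pushright(50): [96, 32, 50]
pushleft(92): [92, 96, 32, 50]
popright(): [92, 96, 32]
popright(): [92, 96]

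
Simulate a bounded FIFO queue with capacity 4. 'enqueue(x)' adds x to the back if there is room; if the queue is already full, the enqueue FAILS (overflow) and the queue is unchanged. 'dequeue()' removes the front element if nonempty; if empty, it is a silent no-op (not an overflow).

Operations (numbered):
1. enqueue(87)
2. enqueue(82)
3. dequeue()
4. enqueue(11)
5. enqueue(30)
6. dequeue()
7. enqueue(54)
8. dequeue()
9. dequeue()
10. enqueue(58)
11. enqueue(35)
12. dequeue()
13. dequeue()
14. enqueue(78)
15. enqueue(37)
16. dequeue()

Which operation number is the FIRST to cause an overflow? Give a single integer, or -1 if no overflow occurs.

1. enqueue(87): size=1
2. enqueue(82): size=2
3. dequeue(): size=1
4. enqueue(11): size=2
5. enqueue(30): size=3
6. dequeue(): size=2
7. enqueue(54): size=3
8. dequeue(): size=2
9. dequeue(): size=1
10. enqueue(58): size=2
11. enqueue(35): size=3
12. dequeue(): size=2
13. dequeue(): size=1
14. enqueue(78): size=2
15. enqueue(37): size=3
16. dequeue(): size=2

Answer: -1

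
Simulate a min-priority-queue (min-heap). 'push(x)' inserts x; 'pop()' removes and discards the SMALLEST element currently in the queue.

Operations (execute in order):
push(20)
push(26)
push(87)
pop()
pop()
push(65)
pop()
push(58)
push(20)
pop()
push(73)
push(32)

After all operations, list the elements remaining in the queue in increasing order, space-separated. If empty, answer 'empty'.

push(20): heap contents = [20]
push(26): heap contents = [20, 26]
push(87): heap contents = [20, 26, 87]
pop() → 20: heap contents = [26, 87]
pop() → 26: heap contents = [87]
push(65): heap contents = [65, 87]
pop() → 65: heap contents = [87]
push(58): heap contents = [58, 87]
push(20): heap contents = [20, 58, 87]
pop() → 20: heap contents = [58, 87]
push(73): heap contents = [58, 73, 87]
push(32): heap contents = [32, 58, 73, 87]

Answer: 32 58 73 87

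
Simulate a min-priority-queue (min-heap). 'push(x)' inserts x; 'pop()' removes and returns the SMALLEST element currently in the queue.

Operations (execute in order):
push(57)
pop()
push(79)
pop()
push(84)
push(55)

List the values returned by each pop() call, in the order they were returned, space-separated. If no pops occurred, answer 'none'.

push(57): heap contents = [57]
pop() → 57: heap contents = []
push(79): heap contents = [79]
pop() → 79: heap contents = []
push(84): heap contents = [84]
push(55): heap contents = [55, 84]

Answer: 57 79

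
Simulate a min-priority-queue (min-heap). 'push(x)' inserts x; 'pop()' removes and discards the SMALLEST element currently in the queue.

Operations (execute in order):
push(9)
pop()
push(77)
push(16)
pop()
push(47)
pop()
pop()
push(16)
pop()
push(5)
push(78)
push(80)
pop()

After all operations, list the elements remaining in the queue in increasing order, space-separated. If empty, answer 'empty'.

Answer: 78 80

Derivation:
push(9): heap contents = [9]
pop() → 9: heap contents = []
push(77): heap contents = [77]
push(16): heap contents = [16, 77]
pop() → 16: heap contents = [77]
push(47): heap contents = [47, 77]
pop() → 47: heap contents = [77]
pop() → 77: heap contents = []
push(16): heap contents = [16]
pop() → 16: heap contents = []
push(5): heap contents = [5]
push(78): heap contents = [5, 78]
push(80): heap contents = [5, 78, 80]
pop() → 5: heap contents = [78, 80]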